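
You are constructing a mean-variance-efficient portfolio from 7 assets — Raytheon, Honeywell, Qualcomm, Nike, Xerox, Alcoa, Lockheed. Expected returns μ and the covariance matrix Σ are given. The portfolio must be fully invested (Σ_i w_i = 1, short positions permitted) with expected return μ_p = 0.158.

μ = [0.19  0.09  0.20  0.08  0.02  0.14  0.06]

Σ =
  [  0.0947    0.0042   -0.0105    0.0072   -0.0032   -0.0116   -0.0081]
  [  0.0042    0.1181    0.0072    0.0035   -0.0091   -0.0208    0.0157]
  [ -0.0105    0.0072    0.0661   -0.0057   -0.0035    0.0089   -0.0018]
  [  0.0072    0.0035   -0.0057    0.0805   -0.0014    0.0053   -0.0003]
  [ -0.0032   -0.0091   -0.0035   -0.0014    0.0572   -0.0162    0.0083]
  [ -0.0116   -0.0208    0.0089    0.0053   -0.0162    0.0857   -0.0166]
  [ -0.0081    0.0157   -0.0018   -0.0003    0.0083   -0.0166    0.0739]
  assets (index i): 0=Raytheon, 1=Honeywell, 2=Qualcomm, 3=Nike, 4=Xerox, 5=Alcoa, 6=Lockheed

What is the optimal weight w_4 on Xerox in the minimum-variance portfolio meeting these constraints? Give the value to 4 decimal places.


x=Σ⁻¹μ = [2.7167  0.7645  3.2398  0.8222  1.2938  2.3162  1.4045]
y=Σ⁻¹𝟙 = [15.9391  10.2831  16.2989  10.7681  25.1658  21.7405  15.5920]
a=μᵀx=1.733121  b=𝟙ᵀx=12.557651  c=𝟙ᵀy=115.787609  D=ac−b²=42.979392
λ₁=(c·0.158−b)/D = (115.787609·0.158−12.557651)/42.979392 = 0.133478
λ₂=(a−b·0.158)/D = (1.733121−12.557651·0.158)/42.979392 = -0.005840
w* = 0.133478·x + -0.005840·y:
  w_0 = 0.133478·2.7167 + -0.005840·15.9391 = 0.2695  (Raytheon)
  w_1 = 0.133478·0.7645 + -0.005840·10.2831 = 0.0420  (Honeywell)
  w_2 = 0.133478·3.2398 + -0.005840·16.2989 = 0.3373  (Qualcomm)
  w_3 = 0.133478·0.8222 + -0.005840·10.7681 = 0.0469  (Nike)
  w_4 = 0.133478·1.2938 + -0.005840·25.1658 = 0.0257  (Xerox)
  w_5 = 0.133478·2.3162 + -0.005840·21.7405 = 0.1822  (Alcoa)
  w_6 = 0.133478·1.4045 + -0.005840·15.5920 = 0.0964  (Lockheed)
Σw_i=1.0000  μᵀw=0.1580
σ²=wᵀΣw=λ₁·μ_p+λ₂ = 0.133478·0.158 + -0.005840 = 0.015250 ≈ 0.0152

0.0257


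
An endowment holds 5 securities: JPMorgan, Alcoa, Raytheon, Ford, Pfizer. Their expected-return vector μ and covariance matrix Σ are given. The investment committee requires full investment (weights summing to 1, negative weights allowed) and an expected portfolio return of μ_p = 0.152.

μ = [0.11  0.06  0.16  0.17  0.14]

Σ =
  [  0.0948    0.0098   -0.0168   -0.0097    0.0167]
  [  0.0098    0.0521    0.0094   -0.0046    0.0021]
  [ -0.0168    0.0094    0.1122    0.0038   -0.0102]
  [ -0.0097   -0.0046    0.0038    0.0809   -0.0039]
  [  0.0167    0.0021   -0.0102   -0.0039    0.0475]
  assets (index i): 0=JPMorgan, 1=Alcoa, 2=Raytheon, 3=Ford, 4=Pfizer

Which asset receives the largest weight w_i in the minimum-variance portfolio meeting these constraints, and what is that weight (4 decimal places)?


p=Σ⁻¹μ = [1.0868  0.7167  1.7310  2.3404  3.0975]
q=Σ⁻¹𝟙 = [8.5460  16.2160  10.2172  14.8277  20.7426]
a=μᵀp=1.271037  b=𝟙ᵀp=8.972442  c=𝟙ᵀq=70.549494  D=ac−b²=9.166291
λ₁=(c·0.152−b)/D = (70.549494·0.152−8.972442)/9.166291 = 0.191035
λ₂=(a−b·0.152)/D = (1.271037−8.972442·0.152)/9.166291 = -0.010121
w* = 0.191035·p + -0.010121·q:
  w_0 = 0.191035·1.0868 + -0.010121·8.5460 = 0.1211  (JPMorgan)
  w_1 = 0.191035·0.7167 + -0.010121·16.2160 = -0.0272  (Alcoa)
  w_2 = 0.191035·1.7310 + -0.010121·10.2172 = 0.2273  (Raytheon)
  w_3 = 0.191035·2.3404 + -0.010121·14.8277 = 0.2970  (Ford)
  w_4 = 0.191035·3.0975 + -0.010121·20.7426 = 0.3818  (Pfizer)
Σw_i=1.0000  μᵀw=0.1520
σ²=wᵀΣw=λ₁·μ_p+λ₂ = 0.191035·0.152 + -0.010121 = 0.018916 ≈ 0.0189

Pfizer (0.3818)


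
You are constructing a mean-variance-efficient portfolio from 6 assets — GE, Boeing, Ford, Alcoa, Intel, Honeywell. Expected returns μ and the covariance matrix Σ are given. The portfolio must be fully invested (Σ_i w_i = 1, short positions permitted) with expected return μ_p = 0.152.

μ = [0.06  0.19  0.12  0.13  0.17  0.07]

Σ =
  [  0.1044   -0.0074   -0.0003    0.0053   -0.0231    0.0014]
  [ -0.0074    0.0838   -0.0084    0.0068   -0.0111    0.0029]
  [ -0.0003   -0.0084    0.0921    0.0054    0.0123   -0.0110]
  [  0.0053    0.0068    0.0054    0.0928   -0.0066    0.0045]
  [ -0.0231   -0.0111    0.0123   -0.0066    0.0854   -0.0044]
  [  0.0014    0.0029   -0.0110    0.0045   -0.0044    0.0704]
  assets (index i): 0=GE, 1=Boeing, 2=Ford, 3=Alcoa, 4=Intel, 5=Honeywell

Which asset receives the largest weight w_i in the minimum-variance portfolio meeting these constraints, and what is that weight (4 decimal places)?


g=Σ⁻¹μ = [1.2844  2.7241  1.2674  1.1878  2.6604  1.1449]
h=Σ⁻¹𝟙 = [13.8765  15.3436  11.3466  8.6727  17.2970  15.5961]
a=μᵀg=1.433569  b=𝟙ᵀg=10.269119  c=𝟙ᵀh=82.132435  D=ac−b²=12.287733
λ₁=(c·0.152−b)/D = (82.132435·0.152−10.269119)/12.287733 = 0.180262
λ₂=(a−b·0.152)/D = (1.433569−10.269119·0.152)/12.287733 = -0.010363
w* = 0.180262·g + -0.010363·h:
  w_0 = 0.180262·1.2844 + -0.010363·13.8765 = 0.0877  (GE)
  w_1 = 0.180262·2.7241 + -0.010363·15.3436 = 0.3321  (Boeing)
  w_2 = 0.180262·1.2674 + -0.010363·11.3466 = 0.1109  (Ford)
  w_3 = 0.180262·1.1878 + -0.010363·8.6727 = 0.1242  (Alcoa)
  w_4 = 0.180262·2.6604 + -0.010363·17.2970 = 0.3003  (Intel)
  w_5 = 0.180262·1.1449 + -0.010363·15.5961 = 0.0448  (Honeywell)
Σw_i=1.0000  μᵀw=0.1520
σ²=wᵀΣw=λ₁·μ_p+λ₂ = 0.180262·0.152 + -0.010363 = 0.017037 ≈ 0.0170

Boeing (0.3321)


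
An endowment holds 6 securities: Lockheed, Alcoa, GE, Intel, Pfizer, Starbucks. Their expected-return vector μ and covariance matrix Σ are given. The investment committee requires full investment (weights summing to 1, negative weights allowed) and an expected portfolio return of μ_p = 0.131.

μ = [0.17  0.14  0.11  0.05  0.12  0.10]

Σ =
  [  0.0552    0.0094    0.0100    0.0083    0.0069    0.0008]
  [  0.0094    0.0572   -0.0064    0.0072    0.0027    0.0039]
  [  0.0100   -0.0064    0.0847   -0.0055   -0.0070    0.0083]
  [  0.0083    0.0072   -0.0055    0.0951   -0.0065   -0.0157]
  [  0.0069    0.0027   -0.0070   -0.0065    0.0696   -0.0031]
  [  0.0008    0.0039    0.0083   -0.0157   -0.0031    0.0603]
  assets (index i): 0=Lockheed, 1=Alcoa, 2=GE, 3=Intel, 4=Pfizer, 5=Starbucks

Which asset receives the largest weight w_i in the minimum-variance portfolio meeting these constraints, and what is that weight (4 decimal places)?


Lockheed (0.2745)

p=Σ⁻¹μ = [2.1990  1.9544  1.2113  0.6329  1.6819  1.5873]
q=Σ⁻¹𝟙 = [9.2718  13.6107  12.1684  13.5015  16.2184  18.2546]
a=μᵀp=1.172911  b=𝟙ᵀp=9.266970  c=𝟙ᵀq=83.025401  D=ac−b²=11.504702
λ₁=(c·0.131−b)/D = (83.025401·0.131−9.266970)/11.504702 = 0.139887
λ₂=(a−b·0.131)/D = (1.172911−9.266970·0.131)/11.504702 = -0.003569
w* = 0.139887·p + -0.003569·q:
  w_0 = 0.139887·2.1990 + -0.003569·9.2718 = 0.2745  (Lockheed)
  w_1 = 0.139887·1.9544 + -0.003569·13.6107 = 0.2248  (Alcoa)
  w_2 = 0.139887·1.2113 + -0.003569·12.1684 = 0.1260  (GE)
  w_3 = 0.139887·0.6329 + -0.003569·13.5015 = 0.0404  (Intel)
  w_4 = 0.139887·1.6819 + -0.003569·16.2184 = 0.1774  (Pfizer)
  w_5 = 0.139887·1.5873 + -0.003569·18.2546 = 0.1569  (Starbucks)
Σw_i=1.0000  μᵀw=0.1310
σ²=wᵀΣw=λ₁·μ_p+λ₂ = 0.139887·0.131 + -0.003569 = 0.014756 ≈ 0.0148


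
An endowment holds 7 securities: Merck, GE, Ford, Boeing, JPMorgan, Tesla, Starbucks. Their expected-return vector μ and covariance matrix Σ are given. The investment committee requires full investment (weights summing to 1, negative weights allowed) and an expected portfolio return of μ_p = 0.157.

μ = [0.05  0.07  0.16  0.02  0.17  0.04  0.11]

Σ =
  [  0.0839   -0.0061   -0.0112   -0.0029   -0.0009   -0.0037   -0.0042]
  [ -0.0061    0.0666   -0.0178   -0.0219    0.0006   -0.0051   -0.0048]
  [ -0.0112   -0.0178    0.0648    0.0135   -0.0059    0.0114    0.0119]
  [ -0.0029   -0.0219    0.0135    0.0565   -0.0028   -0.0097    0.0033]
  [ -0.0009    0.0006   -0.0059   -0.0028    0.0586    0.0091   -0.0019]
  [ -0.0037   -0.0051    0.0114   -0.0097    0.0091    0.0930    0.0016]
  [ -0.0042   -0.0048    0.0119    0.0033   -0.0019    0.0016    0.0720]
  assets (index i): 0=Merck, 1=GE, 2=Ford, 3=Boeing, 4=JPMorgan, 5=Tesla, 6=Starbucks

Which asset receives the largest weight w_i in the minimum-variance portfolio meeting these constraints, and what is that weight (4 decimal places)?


JPMorgan (0.4070)

x=Σ⁻¹μ = [1.3191  2.3056  3.2843  0.6070  3.3106  -0.0762  1.2768]
y=Σ⁻¹𝟙 = [19.2577  33.1539  19.0067  29.2329  18.8912  11.9845  12.9735]
a=μᵀx=1.465188  b=𝟙ᵀx=12.027345  c=𝟙ᵀy=144.500326  D=ac−b²=67.063178
λ₁=(c·0.157−b)/D = (144.500326·0.157−12.027345)/67.063178 = 0.158943
λ₂=(a−b·0.157)/D = (1.465188−12.027345·0.157)/67.063178 = -0.006309
w* = 0.158943·x + -0.006309·y:
  w_0 = 0.158943·1.3191 + -0.006309·19.2577 = 0.0882  (Merck)
  w_1 = 0.158943·2.3056 + -0.006309·33.1539 = 0.1573  (GE)
  w_2 = 0.158943·3.2843 + -0.006309·19.0067 = 0.4021  (Ford)
  w_3 = 0.158943·0.6070 + -0.006309·29.2329 = -0.0879  (Boeing)
  w_4 = 0.158943·3.3106 + -0.006309·18.8912 = 0.4070  (JPMorgan)
  w_5 = 0.158943·-0.0762 + -0.006309·11.9845 = -0.0877  (Tesla)
  w_6 = 0.158943·1.2768 + -0.006309·12.9735 = 0.1211  (Starbucks)
Σw_i=1.0000  μᵀw=0.1570
σ²=wᵀΣw=λ₁·μ_p+λ₂ = 0.158943·0.157 + -0.006309 = 0.018645 ≈ 0.0186


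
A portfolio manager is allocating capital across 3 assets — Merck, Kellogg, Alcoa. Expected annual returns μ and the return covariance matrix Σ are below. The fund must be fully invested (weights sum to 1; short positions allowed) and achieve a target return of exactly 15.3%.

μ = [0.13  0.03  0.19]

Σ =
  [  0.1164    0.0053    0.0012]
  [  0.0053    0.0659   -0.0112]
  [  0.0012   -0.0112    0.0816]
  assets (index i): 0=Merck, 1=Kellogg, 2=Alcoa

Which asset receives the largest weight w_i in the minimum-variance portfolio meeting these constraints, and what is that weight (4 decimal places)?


Alcoa (0.6073)

p=Σ⁻¹μ = [1.0563  0.7816  2.4202]
q=Σ⁻¹𝟙 = [7.6669  17.0185  14.4780]
a=μᵀp=0.620601  b=𝟙ᵀp=4.258078  c=𝟙ᵀq=39.163438  D=ac−b²=6.173620
λ₁=(c·0.153−b)/D = (39.163438·0.153−4.258078)/6.173620 = 0.280861
λ₂=(a−b·0.153)/D = (0.620601−4.258078·0.153)/6.173620 = -0.005003
w* = 0.280861·p + -0.005003·q:
  w_0 = 0.280861·1.0563 + -0.005003·7.6669 = 0.2583  (Merck)
  w_1 = 0.280861·0.7816 + -0.005003·17.0185 = 0.1344  (Kellogg)
  w_2 = 0.280861·2.4202 + -0.005003·14.4780 = 0.6073  (Alcoa)
Σw_i=1.0000  μᵀw=0.1530
σ²=wᵀΣw=λ₁·μ_p+λ₂ = 0.280861·0.153 + -0.005003 = 0.037969 ≈ 0.0380


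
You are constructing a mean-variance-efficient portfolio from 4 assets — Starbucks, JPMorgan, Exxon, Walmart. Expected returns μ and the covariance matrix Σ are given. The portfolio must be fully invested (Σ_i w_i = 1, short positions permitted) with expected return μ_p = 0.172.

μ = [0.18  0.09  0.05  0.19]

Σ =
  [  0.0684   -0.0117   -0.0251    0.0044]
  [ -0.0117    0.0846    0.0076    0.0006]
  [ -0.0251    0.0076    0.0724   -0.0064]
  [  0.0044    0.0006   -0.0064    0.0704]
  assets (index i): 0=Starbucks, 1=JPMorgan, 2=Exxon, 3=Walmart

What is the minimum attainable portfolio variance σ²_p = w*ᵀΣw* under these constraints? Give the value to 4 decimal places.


p=Σ⁻¹μ = [3.4121  1.3402  1.9674  2.6530]
q=Σ⁻¹𝟙 = [24.0074  13.0557  22.0551  14.5978]
a=μᵀp=1.337238  b=𝟙ᵀp=9.372674  c=𝟙ᵀq=73.715920  D=ac−b²=10.728742
λ₁=(c·0.172−b)/D = (73.715920·0.172−9.372674)/10.728742 = 0.308187
λ₂=(a−b·0.172)/D = (1.337238−9.372674·0.172)/10.728742 = -0.025619
w* = 0.308187·p + -0.025619·q:
  w_0 = 0.308187·3.4121 + -0.025619·24.0074 = 0.4365  (Starbucks)
  w_1 = 0.308187·1.3402 + -0.025619·13.0557 = 0.0785  (JPMorgan)
  w_2 = 0.308187·1.9674 + -0.025619·22.0551 = 0.0413  (Exxon)
  w_3 = 0.308187·2.6530 + -0.025619·14.5978 = 0.4436  (Walmart)
Σw_i=1.0000  μᵀw=0.1720
σ²=wᵀΣw=λ₁·μ_p+λ₂ = 0.308187·0.172 + -0.025619 = 0.027389 ≈ 0.0274

0.0274


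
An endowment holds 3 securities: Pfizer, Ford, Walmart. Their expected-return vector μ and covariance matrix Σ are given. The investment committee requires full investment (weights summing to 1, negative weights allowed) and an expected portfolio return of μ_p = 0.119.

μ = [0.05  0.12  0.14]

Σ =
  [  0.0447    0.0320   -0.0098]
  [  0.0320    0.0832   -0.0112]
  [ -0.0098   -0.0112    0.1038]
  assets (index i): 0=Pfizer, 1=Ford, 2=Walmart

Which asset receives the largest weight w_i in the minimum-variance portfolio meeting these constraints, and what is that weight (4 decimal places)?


u=Σ⁻¹μ = [0.3810  1.5040  1.5470]
v=Σ⁻¹𝟙 = [21.0704  5.5607  12.2232]
a=μᵀu=0.416113  b=𝟙ᵀu=3.432049  c=𝟙ᵀv=38.854261  D=ac−b²=4.388808
λ₁=(c·0.119−b)/D = (38.854261·0.119−3.432049)/4.388808 = 0.271511
λ₂=(a−b·0.119)/D = (0.416113−3.432049·0.119)/4.388808 = 0.001754
w* = 0.271511·u + 0.001754·v:
  w_0 = 0.271511·0.3810 + 0.001754·21.0704 = 0.1404  (Pfizer)
  w_1 = 0.271511·1.5040 + 0.001754·5.5607 = 0.4181  (Ford)
  w_2 = 0.271511·1.5470 + 0.001754·12.2232 = 0.4415  (Walmart)
Σw_i=1.0000  μᵀw=0.1190
σ²=wᵀΣw=λ₁·μ_p+λ₂ = 0.271511·0.119 + 0.001754 = 0.034064 ≈ 0.0341

Walmart (0.4415)


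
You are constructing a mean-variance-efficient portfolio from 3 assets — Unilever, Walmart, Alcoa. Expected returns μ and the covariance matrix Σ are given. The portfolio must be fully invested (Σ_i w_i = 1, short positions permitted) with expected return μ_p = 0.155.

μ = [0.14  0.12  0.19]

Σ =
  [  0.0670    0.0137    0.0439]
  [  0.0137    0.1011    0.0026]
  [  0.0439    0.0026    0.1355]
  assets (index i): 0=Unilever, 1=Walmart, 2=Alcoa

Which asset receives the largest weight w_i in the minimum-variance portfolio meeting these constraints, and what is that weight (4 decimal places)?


p=Σ⁻¹μ = [1.2444  0.9931  0.9800]
q=Σ⁻¹𝟙 = [10.7784  8.3348  3.7281]
a=μᵀp=0.479585  b=𝟙ᵀp=3.217482  c=𝟙ᵀq=22.841222  D=ac−b²=0.602124
λ₁=(c·0.155−b)/D = (22.841222·0.155−3.217482)/0.602124 = 0.536281
λ₂=(a−b·0.155)/D = (0.479585−3.217482·0.155)/0.602124 = -0.031762
w* = 0.536281·p + -0.031762·q:
  w_0 = 0.536281·1.2444 + -0.031762·10.7784 = 0.3250  (Unilever)
  w_1 = 0.536281·0.9931 + -0.031762·8.3348 = 0.2679  (Walmart)
  w_2 = 0.536281·0.9800 + -0.031762·3.7281 = 0.4071  (Alcoa)
Σw_i=1.0000  μᵀw=0.1550
σ²=wᵀΣw=λ₁·μ_p+λ₂ = 0.536281·0.155 + -0.031762 = 0.051362 ≈ 0.0514

Alcoa (0.4071)


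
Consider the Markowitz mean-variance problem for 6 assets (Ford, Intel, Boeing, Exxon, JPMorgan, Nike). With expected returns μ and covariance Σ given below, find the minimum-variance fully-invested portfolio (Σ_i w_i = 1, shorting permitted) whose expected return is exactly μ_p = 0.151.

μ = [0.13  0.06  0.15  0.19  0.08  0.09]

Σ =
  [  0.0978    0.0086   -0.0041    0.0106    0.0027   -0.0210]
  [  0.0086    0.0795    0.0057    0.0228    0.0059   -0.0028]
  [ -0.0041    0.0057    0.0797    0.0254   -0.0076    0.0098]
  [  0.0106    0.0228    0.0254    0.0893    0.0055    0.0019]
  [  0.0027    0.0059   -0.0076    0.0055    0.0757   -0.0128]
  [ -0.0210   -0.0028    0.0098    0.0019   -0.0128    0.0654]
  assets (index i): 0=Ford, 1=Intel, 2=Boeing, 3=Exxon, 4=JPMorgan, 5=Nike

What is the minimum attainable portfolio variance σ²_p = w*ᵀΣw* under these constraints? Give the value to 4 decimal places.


x=Σ⁻¹μ = [1.6047  0.0448  1.4101  1.4004  1.3584  1.9072]
y=Σ⁻¹𝟙 = [13.7716  9.0754  10.6477  2.7379  16.5448  21.6642]
a=μᵀx=0.969209  b=𝟙ᵀx=7.725543  c=𝟙ᵀy=74.441536  D=ac−b²=12.465365
λ₁=(c·0.151−b)/D = (74.441536·0.151−7.725543)/12.465365 = 0.281992
λ₂=(a−b·0.151)/D = (0.969209−7.725543·0.151)/12.465365 = -0.015832
w* = 0.281992·x + -0.015832·y:
  w_0 = 0.281992·1.6047 + -0.015832·13.7716 = 0.2345  (Ford)
  w_1 = 0.281992·0.0448 + -0.015832·9.0754 = -0.1311  (Intel)
  w_2 = 0.281992·1.4101 + -0.015832·10.6477 = 0.2291  (Boeing)
  w_3 = 0.281992·1.4004 + -0.015832·2.7379 = 0.3516  (Exxon)
  w_4 = 0.281992·1.3584 + -0.015832·16.5448 = 0.1211  (JPMorgan)
  w_5 = 0.281992·1.9072 + -0.015832·21.6642 = 0.1948  (Nike)
Σw_i=1.0000  μᵀw=0.1510
σ²=wᵀΣw=λ₁·μ_p+λ₂ = 0.281992·0.151 + -0.015832 = 0.026749 ≈ 0.0267

0.0267


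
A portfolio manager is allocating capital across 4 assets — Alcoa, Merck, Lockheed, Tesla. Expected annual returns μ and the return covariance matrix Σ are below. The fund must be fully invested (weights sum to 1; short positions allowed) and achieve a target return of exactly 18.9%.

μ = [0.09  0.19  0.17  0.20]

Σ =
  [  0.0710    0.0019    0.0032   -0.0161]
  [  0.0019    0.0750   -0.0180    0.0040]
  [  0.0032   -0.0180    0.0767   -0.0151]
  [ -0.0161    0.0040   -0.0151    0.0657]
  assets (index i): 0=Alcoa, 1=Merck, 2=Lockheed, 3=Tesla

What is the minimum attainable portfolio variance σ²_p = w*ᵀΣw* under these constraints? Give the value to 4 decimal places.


p=Σ⁻¹μ = [1.9655  3.1476  3.6968  4.1838]
q=Σ⁻¹𝟙 = [18.0090  16.6195  20.7937  23.4011]
a=μᵀp=2.240154  b=𝟙ᵀp=12.993681  c=𝟙ᵀq=78.823406  D=ac−b²=7.740824
λ₁=(c·0.189−b)/D = (78.823406·0.189−12.993681)/7.740824 = 0.245961
λ₂=(a−b·0.189)/D = (2.240154−12.993681·0.189)/7.740824 = -0.027859
w* = 0.245961·p + -0.027859·q:
  w_0 = 0.245961·1.9655 + -0.027859·18.0090 = -0.0183  (Alcoa)
  w_1 = 0.245961·3.1476 + -0.027859·16.6195 = 0.3112  (Merck)
  w_2 = 0.245961·3.6968 + -0.027859·20.7937 = 0.3300  (Lockheed)
  w_3 = 0.245961·4.1838 + -0.027859·23.4011 = 0.3771  (Tesla)
Σw_i=1.0000  μᵀw=0.1890
σ²=wᵀΣw=λ₁·μ_p+λ₂ = 0.245961·0.189 + -0.027859 = 0.018628 ≈ 0.0186

0.0186


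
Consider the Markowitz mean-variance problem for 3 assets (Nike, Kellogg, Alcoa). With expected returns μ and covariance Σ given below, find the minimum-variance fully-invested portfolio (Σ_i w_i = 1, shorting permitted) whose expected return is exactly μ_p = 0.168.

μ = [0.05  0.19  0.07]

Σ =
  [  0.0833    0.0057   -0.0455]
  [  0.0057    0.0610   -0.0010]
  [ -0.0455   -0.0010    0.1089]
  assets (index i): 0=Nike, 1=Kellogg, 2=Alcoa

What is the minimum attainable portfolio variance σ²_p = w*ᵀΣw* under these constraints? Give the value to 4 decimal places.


p=Σ⁻¹μ = [0.9828  3.0406  1.0814]
q=Σ⁻¹𝟙 = [20.8424  14.7414  18.0264]
a=μᵀp=0.702559  b=𝟙ᵀp=5.104830  c=𝟙ᵀq=53.610180  D=ac−b²=11.604999
λ₁=(c·0.168−b)/D = (53.610180·0.168−5.104830)/11.604999 = 0.336207
λ₂=(a−b·0.168)/D = (0.702559−5.104830·0.168)/11.604999 = -0.013361
w* = 0.336207·p + -0.013361·q:
  w_0 = 0.336207·0.9828 + -0.013361·20.8424 = 0.0520  (Nike)
  w_1 = 0.336207·3.0406 + -0.013361·14.7414 = 0.8253  (Kellogg)
  w_2 = 0.336207·1.0814 + -0.013361·18.0264 = 0.1227  (Alcoa)
Σw_i=1.0000  μᵀw=0.1680
σ²=wᵀΣw=λ₁·μ_p+λ₂ = 0.336207·0.168 + -0.013361 = 0.043122 ≈ 0.0431

0.0431


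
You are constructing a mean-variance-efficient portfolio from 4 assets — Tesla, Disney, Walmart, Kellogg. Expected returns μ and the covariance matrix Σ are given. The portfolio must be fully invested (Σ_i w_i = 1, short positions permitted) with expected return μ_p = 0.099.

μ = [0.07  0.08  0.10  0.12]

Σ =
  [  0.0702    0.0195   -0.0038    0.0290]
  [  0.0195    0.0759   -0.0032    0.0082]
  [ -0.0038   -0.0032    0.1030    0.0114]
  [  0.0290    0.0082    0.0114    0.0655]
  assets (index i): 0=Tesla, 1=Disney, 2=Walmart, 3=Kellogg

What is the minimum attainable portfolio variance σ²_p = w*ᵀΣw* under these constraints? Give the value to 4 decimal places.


p=Σ⁻¹μ = [0.1797  0.8816  0.8393  1.4961]
q=Σ⁻¹𝟙 = [8.2529  10.5144  9.3809  8.6642]
a=μᵀp=0.346564  b=𝟙ᵀp=3.396650  c=𝟙ᵀq=36.812416  D=ac−b²=1.220642
λ₁=(c·0.099−b)/D = (36.812416·0.099−3.396650)/1.220642 = 0.202991
λ₂=(a−b·0.099)/D = (0.346564−3.396650·0.099)/1.220642 = 0.008435
w* = 0.202991·p + 0.008435·q:
  w_0 = 0.202991·0.1797 + 0.008435·8.2529 = 0.1061  (Tesla)
  w_1 = 0.202991·0.8816 + 0.008435·10.5144 = 0.2676  (Disney)
  w_2 = 0.202991·0.8393 + 0.008435·9.3809 = 0.2495  (Walmart)
  w_3 = 0.202991·1.4961 + 0.008435·8.6642 = 0.3768  (Kellogg)
Σw_i=1.0000  μᵀw=0.0990
σ²=wᵀΣw=λ₁·μ_p+λ₂ = 0.202991·0.099 + 0.008435 = 0.028531 ≈ 0.0285

0.0285


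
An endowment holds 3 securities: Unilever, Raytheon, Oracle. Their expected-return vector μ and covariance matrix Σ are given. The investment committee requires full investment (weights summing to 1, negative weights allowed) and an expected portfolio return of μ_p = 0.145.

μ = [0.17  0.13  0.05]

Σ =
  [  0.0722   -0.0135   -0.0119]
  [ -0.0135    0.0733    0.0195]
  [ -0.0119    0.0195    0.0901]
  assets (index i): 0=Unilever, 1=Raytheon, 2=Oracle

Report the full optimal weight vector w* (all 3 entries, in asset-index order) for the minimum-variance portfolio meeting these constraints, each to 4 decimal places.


0.5241  0.4013  0.0746

u=Σ⁻¹μ = [2.8367  2.1738  0.4591]
v=Σ⁻¹𝟙 = [18.2290  14.2259  10.4275]
a=μᵀu=0.787796  b=𝟙ᵀu=5.469675  c=𝟙ᵀv=42.882435  D=ac−b²=3.865282
λ₁=(c·0.145−b)/D = (42.882435·0.145−5.469675)/3.865282 = 0.193590
λ₂=(a−b·0.145)/D = (0.787796−5.469675·0.145)/3.865282 = -0.001373
w* = 0.193590·u + -0.001373·v:
  w_0 = 0.193590·2.8367 + -0.001373·18.2290 = 0.5241  (Unilever)
  w_1 = 0.193590·2.1738 + -0.001373·14.2259 = 0.4013  (Raytheon)
  w_2 = 0.193590·0.4591 + -0.001373·10.4275 = 0.0746  (Oracle)
Σw_i=1.0000  μᵀw=0.1450
σ²=wᵀΣw=λ₁·μ_p+λ₂ = 0.193590·0.145 + -0.001373 = 0.026698 ≈ 0.0267


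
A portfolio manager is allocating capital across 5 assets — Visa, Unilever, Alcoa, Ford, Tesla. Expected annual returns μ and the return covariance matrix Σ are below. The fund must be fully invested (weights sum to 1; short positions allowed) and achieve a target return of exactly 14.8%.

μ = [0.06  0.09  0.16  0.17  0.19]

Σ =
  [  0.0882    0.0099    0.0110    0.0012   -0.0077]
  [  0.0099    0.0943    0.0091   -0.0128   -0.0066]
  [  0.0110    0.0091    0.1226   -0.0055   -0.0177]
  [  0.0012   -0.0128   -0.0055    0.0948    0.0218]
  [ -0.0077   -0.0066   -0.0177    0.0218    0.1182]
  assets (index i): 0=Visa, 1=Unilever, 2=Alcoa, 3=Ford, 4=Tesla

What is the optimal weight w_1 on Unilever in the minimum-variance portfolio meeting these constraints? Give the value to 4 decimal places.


0.1796

x=Σ⁻¹μ = [0.4906  1.0965  1.4874  1.6490  1.6192]
y=Σ⁻¹𝟙 = [9.7446  10.8143  8.2457  10.2857  9.0366]
a=μᵀx=0.954096  b=𝟙ᵀx=6.342796  c=𝟙ᵀy=48.126909  D=ac−b²=5.686647
λ₁=(c·0.148−b)/D = (48.126909·0.148−6.342796)/5.686647 = 0.137161
λ₂=(a−b·0.148)/D = (0.954096−6.342796·0.148)/5.686647 = 0.002702
w* = 0.137161·x + 0.002702·y:
  w_0 = 0.137161·0.4906 + 0.002702·9.7446 = 0.0936  (Visa)
  w_1 = 0.137161·1.0965 + 0.002702·10.8143 = 0.1796  (Unilever)
  w_2 = 0.137161·1.4874 + 0.002702·8.2457 = 0.2263  (Alcoa)
  w_3 = 0.137161·1.6490 + 0.002702·10.2857 = 0.2540  (Ford)
  w_4 = 0.137161·1.6192 + 0.002702·9.0366 = 0.2465  (Tesla)
Σw_i=1.0000  μᵀw=0.1480
σ²=wᵀΣw=λ₁·μ_p+λ₂ = 0.137161·0.148 + 0.002702 = 0.023001 ≈ 0.0230


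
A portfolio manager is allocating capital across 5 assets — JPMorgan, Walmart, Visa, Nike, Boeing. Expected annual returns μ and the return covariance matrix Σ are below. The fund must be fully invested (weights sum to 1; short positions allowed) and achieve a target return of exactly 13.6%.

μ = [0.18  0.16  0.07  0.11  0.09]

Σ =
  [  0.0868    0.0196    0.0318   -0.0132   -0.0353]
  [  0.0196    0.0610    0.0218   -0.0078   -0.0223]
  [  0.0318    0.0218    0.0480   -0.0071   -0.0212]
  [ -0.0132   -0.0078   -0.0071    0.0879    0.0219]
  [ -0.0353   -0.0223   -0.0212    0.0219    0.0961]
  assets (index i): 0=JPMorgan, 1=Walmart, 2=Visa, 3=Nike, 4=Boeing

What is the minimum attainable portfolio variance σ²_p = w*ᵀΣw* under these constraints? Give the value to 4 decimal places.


x=Σ⁻¹μ = [2.6846  2.8996  -0.4742  1.3284  2.1882]
y=Σ⁻¹𝟙 = [11.6025  15.2856  16.3627  10.9831  19.3215]
a=μᵀx=1.257035  b=𝟙ᵀx=8.626605  c=𝟙ᵀy=73.555393  D=ac−b²=18.043377
λ₁=(c·0.136−b)/D = (73.555393·0.136−8.626605)/18.043377 = 0.076312
λ₂=(a−b·0.136)/D = (1.257035−8.626605·0.136)/18.043377 = 0.004645
w* = 0.076312·x + 0.004645·y:
  w_0 = 0.076312·2.6846 + 0.004645·11.6025 = 0.2588  (JPMorgan)
  w_1 = 0.076312·2.8996 + 0.004645·15.2856 = 0.2923  (Walmart)
  w_2 = 0.076312·-0.4742 + 0.004645·16.3627 = 0.0398  (Visa)
  w_3 = 0.076312·1.3284 + 0.004645·10.9831 = 0.1524  (Nike)
  w_4 = 0.076312·2.1882 + 0.004645·19.3215 = 0.2567  (Boeing)
Σw_i=1.0000  μᵀw=0.1360
σ²=wᵀΣw=λ₁·μ_p+λ₂ = 0.076312·0.136 + 0.004645 = 0.015024 ≈ 0.0150

0.0150


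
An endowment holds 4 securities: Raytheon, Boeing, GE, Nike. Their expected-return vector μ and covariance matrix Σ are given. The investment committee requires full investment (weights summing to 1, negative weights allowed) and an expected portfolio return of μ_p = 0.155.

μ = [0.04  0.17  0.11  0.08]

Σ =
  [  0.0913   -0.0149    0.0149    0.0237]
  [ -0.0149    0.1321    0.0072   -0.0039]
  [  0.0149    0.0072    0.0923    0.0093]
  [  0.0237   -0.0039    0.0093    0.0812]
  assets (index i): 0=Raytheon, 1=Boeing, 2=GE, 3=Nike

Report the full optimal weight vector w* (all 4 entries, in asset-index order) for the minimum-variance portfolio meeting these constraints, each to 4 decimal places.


g=Σ⁻¹μ = [0.2689  1.2902  0.9612  0.8586]
h=Σ⁻¹𝟙 = [8.6265  8.3898  7.8500  9.3013]
a=μᵀg=0.404511  b=𝟙ᵀg=3.378930  c=𝟙ᵀh=34.167628  D=ac−b²=2.404010
λ₁=(c·0.155−b)/D = (34.167628·0.155−3.378930)/2.404010 = 0.797439
λ₂=(a−b·0.155)/D = (0.404511−3.378930·0.155)/2.404010 = -0.049593
w* = 0.797439·g + -0.049593·h:
  w_0 = 0.797439·0.2689 + -0.049593·8.6265 = -0.2134  (Raytheon)
  w_1 = 0.797439·1.2902 + -0.049593·8.3898 = 0.6128  (Boeing)
  w_2 = 0.797439·0.9612 + -0.049593·7.8500 = 0.3772  (GE)
  w_3 = 0.797439·0.8586 + -0.049593·9.3013 = 0.2234  (Nike)
Σw_i=1.0000  μᵀw=0.1550
σ²=wᵀΣw=λ₁·μ_p+λ₂ = 0.797439·0.155 + -0.049593 = 0.074010 ≈ 0.0740

-0.2134  0.6128  0.3772  0.2234


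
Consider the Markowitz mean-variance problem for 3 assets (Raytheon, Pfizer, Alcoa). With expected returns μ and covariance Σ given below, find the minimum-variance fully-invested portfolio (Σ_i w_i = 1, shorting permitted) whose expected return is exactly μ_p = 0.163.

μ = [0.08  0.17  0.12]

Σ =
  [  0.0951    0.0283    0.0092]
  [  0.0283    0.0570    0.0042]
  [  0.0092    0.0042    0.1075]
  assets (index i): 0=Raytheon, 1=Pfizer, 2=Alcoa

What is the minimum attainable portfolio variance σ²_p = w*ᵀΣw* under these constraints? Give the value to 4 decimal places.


0.0432

g=Σ⁻¹μ = [-0.1432  2.9790  1.0121]
h=Σ⁻¹𝟙 = [5.4857  14.2103  8.2777]
a=μᵀg=0.616427  b=𝟙ᵀg=3.847930  c=𝟙ᵀh=27.973701  D=ac−b²=2.437182
λ₁=(c·0.163−b)/D = (27.973701·0.163−3.847930)/2.437182 = 0.292052
λ₂=(a−b·0.163)/D = (0.616427−3.847930·0.163)/2.437182 = -0.004425
w* = 0.292052·g + -0.004425·h:
  w_0 = 0.292052·-0.1432 + -0.004425·5.4857 = -0.0661  (Raytheon)
  w_1 = 0.292052·2.9790 + -0.004425·14.2103 = 0.8071  (Pfizer)
  w_2 = 0.292052·1.0121 + -0.004425·8.2777 = 0.2590  (Alcoa)
Σw_i=1.0000  μᵀw=0.1630
σ²=wᵀΣw=λ₁·μ_p+λ₂ = 0.292052·0.163 + -0.004425 = 0.043179 ≈ 0.0432


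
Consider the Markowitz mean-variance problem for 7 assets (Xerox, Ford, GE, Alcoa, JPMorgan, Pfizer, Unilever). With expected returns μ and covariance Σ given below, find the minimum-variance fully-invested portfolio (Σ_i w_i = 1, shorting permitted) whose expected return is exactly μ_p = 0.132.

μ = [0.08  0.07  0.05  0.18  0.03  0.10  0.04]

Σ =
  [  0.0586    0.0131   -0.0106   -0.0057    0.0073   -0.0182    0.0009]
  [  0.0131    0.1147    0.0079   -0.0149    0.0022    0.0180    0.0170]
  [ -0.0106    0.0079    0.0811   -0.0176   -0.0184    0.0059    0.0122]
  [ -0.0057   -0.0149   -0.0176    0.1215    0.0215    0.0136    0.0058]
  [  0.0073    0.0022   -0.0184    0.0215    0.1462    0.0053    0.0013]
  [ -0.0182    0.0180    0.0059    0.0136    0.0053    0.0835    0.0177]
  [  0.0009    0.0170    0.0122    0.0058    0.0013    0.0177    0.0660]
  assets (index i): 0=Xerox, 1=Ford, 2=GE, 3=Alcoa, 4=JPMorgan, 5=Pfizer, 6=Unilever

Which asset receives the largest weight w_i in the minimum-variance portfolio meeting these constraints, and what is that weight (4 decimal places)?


p=Σ⁻¹μ = [2.0588  0.3451  1.1408  1.6621  -0.0478  1.2675  -0.2068]
q=Σ⁻¹𝟙 = [23.0859  3.1877  16.5171  9.4151  5.8449  11.7958  6.8565]
a=μᵀp=0.662127  b=𝟙ᵀp=6.219765  c=𝟙ᵀq=76.702938  D=ac−b²=12.101629
λ₁=(c·0.132−b)/D = (76.702938·0.132−6.219765)/12.101629 = 0.322686
λ₂=(a−b·0.132)/D = (0.662127−6.219765·0.132)/12.101629 = -0.013129
w* = 0.322686·p + -0.013129·q:
  w_0 = 0.322686·2.0588 + -0.013129·23.0859 = 0.3613  (Xerox)
  w_1 = 0.322686·0.3451 + -0.013129·3.1877 = 0.0695  (Ford)
  w_2 = 0.322686·1.1408 + -0.013129·16.5171 = 0.1513  (GE)
  w_3 = 0.322686·1.6621 + -0.013129·9.4151 = 0.4127  (Alcoa)
  w_4 = 0.322686·-0.0478 + -0.013129·5.8449 = -0.0921  (JPMorgan)
  w_5 = 0.322686·1.2675 + -0.013129·11.7958 = 0.2541  (Pfizer)
  w_6 = 0.322686·-0.2068 + -0.013129·6.8565 = -0.1568  (Unilever)
Σw_i=1.0000  μᵀw=0.1320
σ²=wᵀΣw=λ₁·μ_p+λ₂ = 0.322686·0.132 + -0.013129 = 0.029466 ≈ 0.0295

Alcoa (0.4127)


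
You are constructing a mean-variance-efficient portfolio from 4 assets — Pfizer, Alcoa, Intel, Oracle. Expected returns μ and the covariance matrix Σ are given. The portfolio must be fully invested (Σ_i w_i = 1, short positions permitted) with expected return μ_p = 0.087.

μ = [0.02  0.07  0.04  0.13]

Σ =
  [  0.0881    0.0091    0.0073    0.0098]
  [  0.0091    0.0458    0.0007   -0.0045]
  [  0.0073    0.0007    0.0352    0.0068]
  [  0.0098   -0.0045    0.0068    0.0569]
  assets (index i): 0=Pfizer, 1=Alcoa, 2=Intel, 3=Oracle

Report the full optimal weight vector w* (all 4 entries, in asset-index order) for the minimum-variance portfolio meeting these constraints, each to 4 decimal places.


-0.0024  0.3657  0.2369  0.3998

u=Σ⁻¹μ = [-0.2839  1.8093  0.6969  2.3934]
v=Σ⁻¹𝟙 = [5.3816  21.9261  23.8567  15.5308]
a=μᵀu=0.459991  b=𝟙ᵀu=4.615733  c=𝟙ᵀv=66.695223  D=ac−b²=9.374239
λ₁=(c·0.087−b)/D = (66.695223·0.087−4.615733)/9.374239 = 0.126597
λ₂=(a−b·0.087)/D = (0.459991−4.615733·0.087)/9.374239 = 0.006232
w* = 0.126597·u + 0.006232·v:
  w_0 = 0.126597·-0.2839 + 0.006232·5.3816 = -0.0024  (Pfizer)
  w_1 = 0.126597·1.8093 + 0.006232·21.9261 = 0.3657  (Alcoa)
  w_2 = 0.126597·0.6969 + 0.006232·23.8567 = 0.2369  (Intel)
  w_3 = 0.126597·2.3934 + 0.006232·15.5308 = 0.3998  (Oracle)
Σw_i=1.0000  μᵀw=0.0870
σ²=wᵀΣw=λ₁·μ_p+λ₂ = 0.126597·0.087 + 0.006232 = 0.017246 ≈ 0.0172


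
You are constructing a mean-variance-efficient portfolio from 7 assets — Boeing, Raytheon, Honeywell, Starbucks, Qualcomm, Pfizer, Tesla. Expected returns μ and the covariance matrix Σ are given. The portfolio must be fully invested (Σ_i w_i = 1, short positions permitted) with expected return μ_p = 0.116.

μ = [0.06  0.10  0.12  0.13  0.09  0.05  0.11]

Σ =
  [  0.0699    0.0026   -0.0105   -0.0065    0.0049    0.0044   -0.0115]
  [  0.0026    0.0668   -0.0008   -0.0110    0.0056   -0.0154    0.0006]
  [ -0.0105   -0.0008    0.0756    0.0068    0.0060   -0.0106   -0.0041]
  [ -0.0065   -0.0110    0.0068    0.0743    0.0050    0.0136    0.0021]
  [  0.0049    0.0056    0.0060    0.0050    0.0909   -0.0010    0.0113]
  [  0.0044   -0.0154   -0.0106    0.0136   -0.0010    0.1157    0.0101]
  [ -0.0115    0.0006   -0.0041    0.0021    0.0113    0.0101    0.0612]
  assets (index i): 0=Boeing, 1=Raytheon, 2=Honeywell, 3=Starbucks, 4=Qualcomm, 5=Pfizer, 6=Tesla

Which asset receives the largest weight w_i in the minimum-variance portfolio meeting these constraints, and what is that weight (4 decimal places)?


Starbucks (0.2989)

p=Σ⁻¹μ = [1.5102  1.8062  1.7876  1.8349  0.3350  0.3921  1.9937]
q=Σ⁻¹𝟙 = [19.5386  18.1309  16.7014  13.9014  4.8018  8.6657  18.1587]
a=μᵀp=0.993343  b=𝟙ᵀp=9.659669  c=𝟙ᵀq=99.898590  D=ac−b²=5.924380
λ₁=(c·0.116−b)/D = (99.898590·0.116−9.659669)/5.924380 = 0.325531
λ₂=(a−b·0.116)/D = (0.993343−9.659669·0.116)/5.924380 = -0.021467
w* = 0.325531·p + -0.021467·q:
  w_0 = 0.325531·1.5102 + -0.021467·19.5386 = 0.0722  (Boeing)
  w_1 = 0.325531·1.8062 + -0.021467·18.1309 = 0.1988  (Raytheon)
  w_2 = 0.325531·1.7876 + -0.021467·16.7014 = 0.2234  (Honeywell)
  w_3 = 0.325531·1.8349 + -0.021467·13.9014 = 0.2989  (Starbucks)
  w_4 = 0.325531·0.3350 + -0.021467·4.8018 = 0.0060  (Qualcomm)
  w_5 = 0.325531·0.3921 + -0.021467·8.6657 = -0.0584  (Pfizer)
  w_6 = 0.325531·1.9937 + -0.021467·18.1587 = 0.2592  (Tesla)
Σw_i=1.0000  μᵀw=0.1160
σ²=wᵀΣw=λ₁·μ_p+λ₂ = 0.325531·0.116 + -0.021467 = 0.016295 ≈ 0.0163


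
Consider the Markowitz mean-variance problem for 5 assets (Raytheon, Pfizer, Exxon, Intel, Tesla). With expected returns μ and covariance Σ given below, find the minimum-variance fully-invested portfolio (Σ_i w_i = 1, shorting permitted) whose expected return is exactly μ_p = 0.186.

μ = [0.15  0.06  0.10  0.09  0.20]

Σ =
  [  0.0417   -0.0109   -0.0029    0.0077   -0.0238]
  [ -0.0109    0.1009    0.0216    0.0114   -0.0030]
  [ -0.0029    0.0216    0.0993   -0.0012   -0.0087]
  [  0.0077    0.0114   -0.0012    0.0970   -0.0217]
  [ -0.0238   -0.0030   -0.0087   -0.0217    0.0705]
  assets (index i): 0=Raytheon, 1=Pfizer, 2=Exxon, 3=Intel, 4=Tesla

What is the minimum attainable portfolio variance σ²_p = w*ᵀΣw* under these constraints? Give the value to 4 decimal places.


x=Σ⁻¹μ = [7.0724  1.0277  1.5305  1.5952  5.9481]
y=Σ⁻¹𝟙 = [45.8674  11.8130  12.1400  13.4404  35.8065]
a=μᵀx=2.608752  b=𝟙ᵀx=17.173828  c=𝟙ᵀy=119.067306  D=ac−b²=15.676700
λ₁=(c·0.186−b)/D = (119.067306·0.186−17.173828)/15.676700 = 0.317203
λ₂=(a−b·0.186)/D = (2.608752−17.173828·0.186)/15.676700 = -0.037354
w* = 0.317203·x + -0.037354·y:
  w_0 = 0.317203·7.0724 + -0.037354·45.8674 = 0.5301  (Raytheon)
  w_1 = 0.317203·1.0277 + -0.037354·11.8130 = -0.1153  (Pfizer)
  w_2 = 0.317203·1.5305 + -0.037354·12.1400 = 0.0320  (Exxon)
  w_3 = 0.317203·1.5952 + -0.037354·13.4404 = 0.0040  (Intel)
  w_4 = 0.317203·5.9481 + -0.037354·35.8065 = 0.5492  (Tesla)
Σw_i=1.0000  μᵀw=0.1860
σ²=wᵀΣw=λ₁·μ_p+λ₂ = 0.317203·0.186 + -0.037354 = 0.021646 ≈ 0.0216

0.0216


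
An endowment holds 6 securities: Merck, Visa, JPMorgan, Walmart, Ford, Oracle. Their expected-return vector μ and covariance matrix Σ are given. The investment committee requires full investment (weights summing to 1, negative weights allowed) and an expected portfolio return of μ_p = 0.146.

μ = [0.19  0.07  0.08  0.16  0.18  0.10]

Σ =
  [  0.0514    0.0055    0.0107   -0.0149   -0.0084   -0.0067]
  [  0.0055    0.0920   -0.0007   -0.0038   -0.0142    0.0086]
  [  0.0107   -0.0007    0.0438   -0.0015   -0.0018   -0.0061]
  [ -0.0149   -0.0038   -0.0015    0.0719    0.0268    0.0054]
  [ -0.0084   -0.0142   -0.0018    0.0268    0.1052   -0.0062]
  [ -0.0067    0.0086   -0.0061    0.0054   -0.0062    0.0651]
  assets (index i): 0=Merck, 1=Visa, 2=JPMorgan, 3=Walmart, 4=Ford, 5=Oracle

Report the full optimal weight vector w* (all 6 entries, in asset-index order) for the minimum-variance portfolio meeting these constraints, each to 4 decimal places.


u=Σ⁻¹μ = [4.6384  0.6676  1.1343  2.4706  1.6786  1.9865]
v=Σ⁻¹𝟙 = [22.1778  10.2151  21.0111  14.2273  10.4559  18.0785]
a=μᵀu=1.914865  b=𝟙ᵀu=12.576015  c=𝟙ᵀv=96.165778  D=ac−b²=25.988384
λ₁=(c·0.146−b)/D = (96.165778·0.146−12.576015)/25.988384 = 0.056340
λ₂=(a−b·0.146)/D = (1.914865−12.576015·0.146)/25.988384 = 0.003031
w* = 0.056340·u + 0.003031·v:
  w_0 = 0.056340·4.6384 + 0.003031·22.1778 = 0.3285  (Merck)
  w_1 = 0.056340·0.6676 + 0.003031·10.2151 = 0.0686  (Visa)
  w_2 = 0.056340·1.1343 + 0.003031·21.0111 = 0.1276  (JPMorgan)
  w_3 = 0.056340·2.4706 + 0.003031·14.2273 = 0.1823  (Walmart)
  w_4 = 0.056340·1.6786 + 0.003031·10.4559 = 0.1263  (Ford)
  w_5 = 0.056340·1.9865 + 0.003031·18.0785 = 0.1667  (Oracle)
Σw_i=1.0000  μᵀw=0.1460
σ²=wᵀΣw=λ₁·μ_p+λ₂ = 0.056340·0.146 + 0.003031 = 0.011257 ≈ 0.0113

0.3285  0.0686  0.1276  0.1823  0.1263  0.1667


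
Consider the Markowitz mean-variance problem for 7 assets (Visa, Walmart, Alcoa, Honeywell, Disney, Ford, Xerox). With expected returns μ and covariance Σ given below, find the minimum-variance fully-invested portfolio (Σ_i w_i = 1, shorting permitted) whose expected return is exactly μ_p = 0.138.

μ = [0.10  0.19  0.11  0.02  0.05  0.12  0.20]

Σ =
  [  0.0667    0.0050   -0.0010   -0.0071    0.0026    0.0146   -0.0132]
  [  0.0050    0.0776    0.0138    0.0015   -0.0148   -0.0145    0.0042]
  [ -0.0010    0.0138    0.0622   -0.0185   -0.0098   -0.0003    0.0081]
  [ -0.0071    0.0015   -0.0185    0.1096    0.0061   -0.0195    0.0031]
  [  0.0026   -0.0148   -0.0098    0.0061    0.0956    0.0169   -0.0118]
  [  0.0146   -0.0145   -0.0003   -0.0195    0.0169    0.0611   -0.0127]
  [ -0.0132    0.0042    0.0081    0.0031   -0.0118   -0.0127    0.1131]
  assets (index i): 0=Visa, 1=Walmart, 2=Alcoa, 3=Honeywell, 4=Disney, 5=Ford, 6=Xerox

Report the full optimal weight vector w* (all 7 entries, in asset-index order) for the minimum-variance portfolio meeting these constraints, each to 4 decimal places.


0.0981  0.2400  0.1055  0.0645  0.0598  0.2464  0.1857

u=Σ⁻¹μ = [1.1730  2.6815  1.3028  0.8436  0.7441  2.8230  2.0839]
v=Σ⁻¹𝟙 = [13.1696  13.8692  18.1641  15.6615  10.8309  21.0189  11.6238]
a=μᵀu=1.579715  b=𝟙ᵀu=11.651964  c=𝟙ᵀv=104.338083  D=ac−b²=29.056132
λ₁=(c·0.138−b)/D = (104.338083·0.138−11.651964)/29.056132 = 0.094531
λ₂=(a−b·0.138)/D = (1.579715−11.651964·0.138)/29.056132 = -0.000972
w* = 0.094531·u + -0.000972·v:
  w_0 = 0.094531·1.1730 + -0.000972·13.1696 = 0.0981  (Visa)
  w_1 = 0.094531·2.6815 + -0.000972·13.8692 = 0.2400  (Walmart)
  w_2 = 0.094531·1.3028 + -0.000972·18.1641 = 0.1055  (Alcoa)
  w_3 = 0.094531·0.8436 + -0.000972·15.6615 = 0.0645  (Honeywell)
  w_4 = 0.094531·0.7441 + -0.000972·10.8309 = 0.0598  (Disney)
  w_5 = 0.094531·2.8230 + -0.000972·21.0189 = 0.2464  (Ford)
  w_6 = 0.094531·2.0839 + -0.000972·11.6238 = 0.1857  (Xerox)
Σw_i=1.0000  μᵀw=0.1380
σ²=wᵀΣw=λ₁·μ_p+λ₂ = 0.094531·0.138 + -0.000972 = 0.012073 ≈ 0.0121


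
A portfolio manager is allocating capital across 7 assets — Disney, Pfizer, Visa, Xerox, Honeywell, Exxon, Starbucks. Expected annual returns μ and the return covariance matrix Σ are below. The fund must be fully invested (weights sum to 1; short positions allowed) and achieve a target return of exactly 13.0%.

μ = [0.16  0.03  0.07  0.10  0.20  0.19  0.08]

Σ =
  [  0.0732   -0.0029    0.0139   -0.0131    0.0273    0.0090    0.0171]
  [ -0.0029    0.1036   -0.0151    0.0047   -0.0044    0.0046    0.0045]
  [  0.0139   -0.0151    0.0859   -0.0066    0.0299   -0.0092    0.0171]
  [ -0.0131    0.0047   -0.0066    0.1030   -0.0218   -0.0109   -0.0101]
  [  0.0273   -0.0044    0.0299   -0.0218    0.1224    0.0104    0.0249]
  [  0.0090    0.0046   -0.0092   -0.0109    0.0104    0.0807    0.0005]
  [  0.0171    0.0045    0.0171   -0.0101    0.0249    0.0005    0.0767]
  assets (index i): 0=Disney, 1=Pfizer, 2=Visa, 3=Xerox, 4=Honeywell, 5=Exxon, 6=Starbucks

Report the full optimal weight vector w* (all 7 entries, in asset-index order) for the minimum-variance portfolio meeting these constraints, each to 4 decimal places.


u=Σ⁻¹μ = [1.5919  0.2590  0.4852  1.7280  1.2040  2.2933  0.3865]
v=Σ⁻¹𝟙 = [9.5527  10.1396  11.6088  14.1455  3.2191  13.5151  8.4546]
a=μᵀu=1.176677  b=𝟙ᵀu=7.947831  c=𝟙ᵀv=70.635337  D=ac−b²=19.946972
λ₁=(c·0.130−b)/D = (70.635337·0.130−7.947831)/19.946972 = 0.061902
λ₂=(a−b·0.130)/D = (1.176677−7.947831·0.130)/19.946972 = 0.007192
w* = 0.061902·u + 0.007192·v:
  w_0 = 0.061902·1.5919 + 0.007192·9.5527 = 0.1672  (Disney)
  w_1 = 0.061902·0.2590 + 0.007192·10.1396 = 0.0890  (Pfizer)
  w_2 = 0.061902·0.4852 + 0.007192·11.6088 = 0.1135  (Visa)
  w_3 = 0.061902·1.7280 + 0.007192·14.1455 = 0.2087  (Xerox)
  w_4 = 0.061902·1.2040 + 0.007192·3.2191 = 0.0977  (Honeywell)
  w_5 = 0.061902·2.2933 + 0.007192·13.5151 = 0.2392  (Exxon)
  w_6 = 0.061902·0.3865 + 0.007192·8.4546 = 0.0847  (Starbucks)
Σw_i=1.0000  μᵀw=0.1300
σ²=wᵀΣw=λ₁·μ_p+λ₂ = 0.061902·0.130 + 0.007192 = 0.015239 ≈ 0.0152

0.1672  0.0890  0.1135  0.2087  0.0977  0.2392  0.0847
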